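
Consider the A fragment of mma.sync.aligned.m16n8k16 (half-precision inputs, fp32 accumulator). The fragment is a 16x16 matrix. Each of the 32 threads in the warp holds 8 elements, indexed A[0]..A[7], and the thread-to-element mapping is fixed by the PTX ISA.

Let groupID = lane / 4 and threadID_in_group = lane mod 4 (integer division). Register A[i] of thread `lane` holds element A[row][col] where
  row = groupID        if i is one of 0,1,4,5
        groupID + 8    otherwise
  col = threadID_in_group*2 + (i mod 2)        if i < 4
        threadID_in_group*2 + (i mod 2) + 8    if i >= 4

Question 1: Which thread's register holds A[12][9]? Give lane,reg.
16,7

r=12->g=4,rb=1  c=9->cb=1,t=0,b0=1
L=4*4+0=16  i=1*4+1*2+1=7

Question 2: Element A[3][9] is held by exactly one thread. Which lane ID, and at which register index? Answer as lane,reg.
r=3⇒gr=3,Rb=0  c=9⇒Cb=1,th=0,odd=1
L=3*4+0=12  i=1*4+0*2+1=5

12,5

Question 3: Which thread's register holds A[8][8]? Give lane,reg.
r=8→G=0,rhi=1  c=8→chi=1,T=0,p=0
L=0*4+0=0  i=1*4+1*2+0=6

0,6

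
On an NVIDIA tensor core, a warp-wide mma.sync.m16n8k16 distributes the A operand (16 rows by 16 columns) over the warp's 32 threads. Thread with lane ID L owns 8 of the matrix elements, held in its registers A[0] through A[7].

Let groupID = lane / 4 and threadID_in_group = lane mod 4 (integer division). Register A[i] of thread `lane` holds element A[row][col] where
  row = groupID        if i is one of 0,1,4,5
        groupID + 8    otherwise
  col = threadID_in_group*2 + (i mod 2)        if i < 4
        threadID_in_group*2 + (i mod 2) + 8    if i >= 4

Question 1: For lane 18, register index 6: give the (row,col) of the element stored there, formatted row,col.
12,12

lane 18⇒18/4=4, 18 mod 4=2
i=6  r:4+8⇒12  c:2·2+0+8⇒12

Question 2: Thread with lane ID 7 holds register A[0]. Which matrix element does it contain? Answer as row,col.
1,6

L=7->g=7>>2=1, t=7&3=3
[0]->row 1+0=1  col 3·2+0+0=6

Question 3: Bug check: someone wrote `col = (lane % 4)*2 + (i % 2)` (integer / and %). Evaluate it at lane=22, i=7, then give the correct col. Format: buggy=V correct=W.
`(lane % 4)*2 + (i % 2)`[22,7]→5
lane 22: G=5 (22/4), T=2 (22%4)
i=7: r=5+8=13, c=2*2+1+8=13
col: 5 vs 13

buggy=5 correct=13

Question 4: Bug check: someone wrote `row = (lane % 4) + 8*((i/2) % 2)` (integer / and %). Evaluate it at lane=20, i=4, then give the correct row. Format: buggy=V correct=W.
`(lane % 4) + 8*((i/2) % 2)`[20,4]=>0
lane 20: grp=5 (20/4), tig=0 (20%4)
i=4: r=5+0=5, c=0*2+0+8=8
row: 0 vs 5

buggy=0 correct=5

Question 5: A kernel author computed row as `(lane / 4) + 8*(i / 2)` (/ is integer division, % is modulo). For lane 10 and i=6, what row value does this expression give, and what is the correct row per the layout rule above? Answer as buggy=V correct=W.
buggy=26 correct=10

`(lane / 4) + 8*(i / 2)`[10,6]=>26
lane 10: grp=2 (10/4), tig=2 (10%4)
i=6: r=2+8=10, c=2*2+0+8=12
row: 26 vs 10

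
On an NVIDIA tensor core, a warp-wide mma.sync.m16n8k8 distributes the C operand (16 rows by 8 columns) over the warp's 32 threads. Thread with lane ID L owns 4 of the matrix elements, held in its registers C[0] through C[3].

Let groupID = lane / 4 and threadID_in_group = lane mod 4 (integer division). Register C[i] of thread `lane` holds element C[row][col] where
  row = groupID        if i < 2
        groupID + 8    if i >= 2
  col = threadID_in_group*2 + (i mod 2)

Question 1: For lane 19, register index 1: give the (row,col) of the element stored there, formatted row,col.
19: grp=4,tig=3
[1] (4+0,3*2+1) = (4,7)

4,7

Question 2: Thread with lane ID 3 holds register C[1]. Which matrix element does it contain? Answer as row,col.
0,7

lane 3→3/4=0, 3 mod 4=3
i=1  r:0+0→0  c:2·3+1→7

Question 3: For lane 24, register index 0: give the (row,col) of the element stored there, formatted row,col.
6,0

lane 24->24/4=6, 24 mod 4=0
i=0  r:6+0->6  c:2·0+0->0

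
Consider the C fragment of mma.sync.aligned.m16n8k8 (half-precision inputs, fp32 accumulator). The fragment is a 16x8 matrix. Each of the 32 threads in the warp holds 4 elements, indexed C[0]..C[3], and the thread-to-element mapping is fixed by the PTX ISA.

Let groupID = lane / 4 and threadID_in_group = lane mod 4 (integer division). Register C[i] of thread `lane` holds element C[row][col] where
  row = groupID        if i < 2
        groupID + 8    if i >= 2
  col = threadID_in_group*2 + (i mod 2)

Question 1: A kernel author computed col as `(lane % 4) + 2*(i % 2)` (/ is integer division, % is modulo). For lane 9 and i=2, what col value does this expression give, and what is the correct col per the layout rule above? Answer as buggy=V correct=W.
`(lane % 4) + 2*(i % 2)`[9,2]=>1
9: grp=2,tig=1
[2] (2+8,1*2+0) = (10,2)
col: 1 vs 2

buggy=1 correct=2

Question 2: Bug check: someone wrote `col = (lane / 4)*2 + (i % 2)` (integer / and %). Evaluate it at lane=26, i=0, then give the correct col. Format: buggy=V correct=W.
buggy=12 correct=4

`(lane / 4)*2 + (i % 2)`[26,0]=>12
lane 26=>26/4=6, 26 mod 4=2
i=0  r:6+0=>6  c:2·2+0=>4
col: 12 vs 4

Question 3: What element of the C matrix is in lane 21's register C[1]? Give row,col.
5,3

L=21→G=21>>2=5, T=21&3=1
[1]→row 5+0=5  col 1·2+1=3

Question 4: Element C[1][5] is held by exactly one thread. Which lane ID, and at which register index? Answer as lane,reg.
6,1

r: 1->gid=1,r8=0  c: 5->tid=2,i&1=1
L=1*4+2=6  i=0*2+1=1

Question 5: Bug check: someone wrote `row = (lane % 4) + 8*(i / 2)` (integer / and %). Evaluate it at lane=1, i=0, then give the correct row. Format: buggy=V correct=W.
`(lane % 4) + 8*(i / 2)`[1,0]⇒1
1: gr=0,th=1
[0] (0+0,1*2+0) = (0,2)
row: 1 vs 0

buggy=1 correct=0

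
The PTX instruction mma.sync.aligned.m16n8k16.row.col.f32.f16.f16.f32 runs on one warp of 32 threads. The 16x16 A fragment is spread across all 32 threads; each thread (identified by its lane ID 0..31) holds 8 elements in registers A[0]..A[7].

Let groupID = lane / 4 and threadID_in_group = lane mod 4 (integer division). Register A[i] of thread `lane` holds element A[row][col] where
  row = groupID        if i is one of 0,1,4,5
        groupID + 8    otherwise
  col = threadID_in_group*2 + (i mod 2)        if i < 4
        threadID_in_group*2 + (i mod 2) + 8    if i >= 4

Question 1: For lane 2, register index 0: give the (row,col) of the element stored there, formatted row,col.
0,4

lane 2⇒2/4=0, 2 mod 4=2
i=0  r:0+0⇒0  c:2·2+0+0⇒4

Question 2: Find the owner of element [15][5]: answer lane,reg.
30,3

r: 15->gid=7,r8=1  c: 5->c8=0,tid=2,i&1=1
L=7*4+2=30  i=0*4+1*2+1=3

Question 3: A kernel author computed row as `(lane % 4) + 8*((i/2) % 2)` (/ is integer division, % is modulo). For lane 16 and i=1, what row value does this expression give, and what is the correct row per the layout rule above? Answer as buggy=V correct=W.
buggy=0 correct=4

`(lane % 4) + 8*((i/2) % 2)`[16,1]->0
lane 16: gid=4 (16/4), tid=0 (16%4)
i=1: r=4+0=4, c=0*2+1+0=1
row: 0 vs 4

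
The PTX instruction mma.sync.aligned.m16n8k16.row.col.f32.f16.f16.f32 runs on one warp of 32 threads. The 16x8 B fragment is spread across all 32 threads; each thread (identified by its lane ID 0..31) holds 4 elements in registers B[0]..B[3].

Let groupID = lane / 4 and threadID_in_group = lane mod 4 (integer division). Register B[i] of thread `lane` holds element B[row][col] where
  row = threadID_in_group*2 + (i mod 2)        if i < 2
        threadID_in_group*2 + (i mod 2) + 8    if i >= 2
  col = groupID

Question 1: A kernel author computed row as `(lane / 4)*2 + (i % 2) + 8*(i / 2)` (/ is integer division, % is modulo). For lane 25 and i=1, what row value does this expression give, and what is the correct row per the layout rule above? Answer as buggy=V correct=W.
buggy=13 correct=3

`(lane / 4)*2 + (i % 2) + 8*(i / 2)`[25,1]->13
25: gid=6,tid=1
[1] (1*2+1+0,6) = (3,6)
row: 13 vs 3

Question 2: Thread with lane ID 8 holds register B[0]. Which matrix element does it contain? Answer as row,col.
lane 8: G=2 (8/4), T=0 (8%4)
i=0: r=0*2+0+0=0, c=G=2

0,2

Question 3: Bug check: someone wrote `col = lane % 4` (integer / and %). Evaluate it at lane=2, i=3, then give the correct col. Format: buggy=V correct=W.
buggy=2 correct=0

`lane % 4`[2,3]->2
lane 2->2/4=0, 2 mod 4=2
i=3  r:2·2+1+8->13  c:0
col: 2 vs 0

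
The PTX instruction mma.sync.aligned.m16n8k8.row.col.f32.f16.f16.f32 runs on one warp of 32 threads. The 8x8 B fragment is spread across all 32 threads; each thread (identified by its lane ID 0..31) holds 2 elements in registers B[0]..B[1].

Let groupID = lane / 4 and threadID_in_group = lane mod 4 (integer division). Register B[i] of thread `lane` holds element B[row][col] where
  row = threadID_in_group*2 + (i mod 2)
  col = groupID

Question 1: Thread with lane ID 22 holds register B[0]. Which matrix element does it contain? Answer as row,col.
22: grp=5,tig=2
[0] (2*2+0,5) = (4,5)

4,5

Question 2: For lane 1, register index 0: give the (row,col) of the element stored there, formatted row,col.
2,0

L=1⇒gr=1>>2=0, th=1&3=1
[0]⇒row 1·2+0=2  col gr=0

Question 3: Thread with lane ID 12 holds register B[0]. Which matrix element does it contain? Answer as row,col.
12: grp=3,tig=0
[0] (0*2+0,3) = (0,3)

0,3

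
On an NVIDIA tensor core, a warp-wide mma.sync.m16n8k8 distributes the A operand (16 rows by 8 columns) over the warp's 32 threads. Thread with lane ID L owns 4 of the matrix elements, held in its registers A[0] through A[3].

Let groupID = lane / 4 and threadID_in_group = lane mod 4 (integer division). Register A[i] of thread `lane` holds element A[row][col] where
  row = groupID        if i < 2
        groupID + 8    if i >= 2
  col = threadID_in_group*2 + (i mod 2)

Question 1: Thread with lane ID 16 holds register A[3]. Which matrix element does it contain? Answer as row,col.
12,1

lane 16=>16/4=4, 16 mod 4=0
i=3  r:4+8=>12  c:2·0+1=>1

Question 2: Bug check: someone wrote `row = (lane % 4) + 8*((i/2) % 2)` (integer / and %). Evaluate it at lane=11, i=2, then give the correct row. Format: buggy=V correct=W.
buggy=11 correct=10

`(lane % 4) + 8*((i/2) % 2)`[11,2]->11
lane 11->11/4=2, 11 mod 4=3
i=2  r:2+8->10  c:2·3+0->6
row: 11 vs 10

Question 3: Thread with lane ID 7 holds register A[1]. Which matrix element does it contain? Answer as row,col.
7: G=1,T=3
[1] (1+0,3*2+1) = (1,7)

1,7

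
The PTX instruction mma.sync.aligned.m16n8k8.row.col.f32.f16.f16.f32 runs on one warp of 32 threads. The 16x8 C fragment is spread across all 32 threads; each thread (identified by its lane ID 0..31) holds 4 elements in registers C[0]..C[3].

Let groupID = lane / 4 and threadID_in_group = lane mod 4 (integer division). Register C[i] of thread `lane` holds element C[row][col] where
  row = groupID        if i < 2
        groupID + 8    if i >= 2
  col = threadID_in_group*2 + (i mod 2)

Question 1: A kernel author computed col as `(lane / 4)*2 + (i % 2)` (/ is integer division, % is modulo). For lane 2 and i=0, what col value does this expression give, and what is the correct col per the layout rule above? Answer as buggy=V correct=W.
buggy=0 correct=4

`(lane / 4)*2 + (i % 2)`[2,0]→0
2: G=0,T=2
[0] (0+0,2*2+0) = (0,4)
col: 0 vs 4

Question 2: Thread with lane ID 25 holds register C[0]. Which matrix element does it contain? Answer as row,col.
6,2

lane 25: gr=6 (25/4), th=1 (25%4)
i=0: r=6+0=6, c=1*2+0=2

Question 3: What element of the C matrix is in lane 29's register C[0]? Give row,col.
lane 29→29/4=7, 29 mod 4=1
i=0  r:7+0→7  c:2·1+0→2

7,2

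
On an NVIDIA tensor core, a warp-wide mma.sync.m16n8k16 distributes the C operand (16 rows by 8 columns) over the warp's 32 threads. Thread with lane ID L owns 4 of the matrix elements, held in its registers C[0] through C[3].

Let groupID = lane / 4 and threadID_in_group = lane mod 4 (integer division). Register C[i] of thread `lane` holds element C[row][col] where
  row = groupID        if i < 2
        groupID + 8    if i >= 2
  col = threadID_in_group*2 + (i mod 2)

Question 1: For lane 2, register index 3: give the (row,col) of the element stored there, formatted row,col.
8,5

lane 2: gr=0 (2/4), th=2 (2%4)
i=3: r=0+8=8, c=2*2+1=5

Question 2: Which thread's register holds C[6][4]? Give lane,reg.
r=6⇒gr=6,Rb=0  c=4⇒th=2,odd=0
L=6*4+2=26  i=0*2+0=0

26,0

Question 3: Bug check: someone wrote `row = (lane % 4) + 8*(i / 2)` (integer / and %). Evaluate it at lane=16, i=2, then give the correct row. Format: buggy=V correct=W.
buggy=8 correct=12

`(lane % 4) + 8*(i / 2)`[16,2]->8
lane 16: g=4 (16/4), t=0 (16%4)
i=2: r=4+8=12, c=0*2+0=0
row: 8 vs 12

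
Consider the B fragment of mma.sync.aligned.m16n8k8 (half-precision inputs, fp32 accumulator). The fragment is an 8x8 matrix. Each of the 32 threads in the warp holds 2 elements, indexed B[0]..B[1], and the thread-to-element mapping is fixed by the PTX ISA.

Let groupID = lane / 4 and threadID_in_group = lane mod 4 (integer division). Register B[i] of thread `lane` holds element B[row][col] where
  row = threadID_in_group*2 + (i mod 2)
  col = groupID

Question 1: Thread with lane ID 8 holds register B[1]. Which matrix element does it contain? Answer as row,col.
L=8=>grp=8>>2=2, tig=8&3=0
[1]=>row 0·2+1=1  col grp=2

1,2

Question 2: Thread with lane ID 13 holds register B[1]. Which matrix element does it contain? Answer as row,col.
L=13=>grp=13>>2=3, tig=13&3=1
[1]=>row 1·2+1=3  col grp=3

3,3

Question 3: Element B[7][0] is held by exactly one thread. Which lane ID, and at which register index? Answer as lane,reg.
c=0⇒gr=0  r=7⇒th=3,odd=1
L=0*4+3=3  i=1=1

3,1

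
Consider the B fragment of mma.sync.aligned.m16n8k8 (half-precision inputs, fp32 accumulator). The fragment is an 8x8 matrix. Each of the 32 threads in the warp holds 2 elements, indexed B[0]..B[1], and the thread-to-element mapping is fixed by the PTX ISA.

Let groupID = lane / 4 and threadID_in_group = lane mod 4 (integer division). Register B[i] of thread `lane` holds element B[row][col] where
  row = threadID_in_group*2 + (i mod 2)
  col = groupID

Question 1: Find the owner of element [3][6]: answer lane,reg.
c=6->g=6  r=3->t=1,b0=1
L=6*4+1=25  i=1=1

25,1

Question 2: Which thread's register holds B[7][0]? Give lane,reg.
c=0⇒gr=0  r=7⇒th=3,odd=1
L=0*4+3=3  i=1=1

3,1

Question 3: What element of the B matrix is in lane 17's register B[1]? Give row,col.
17: g=4,t=1
[1] (1*2+1,4) = (3,4)

3,4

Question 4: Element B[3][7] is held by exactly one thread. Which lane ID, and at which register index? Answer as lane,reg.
29,1

c: 7->gid=7  r: 3->tid=1,i&1=1
L=7*4+1=29  i=1=1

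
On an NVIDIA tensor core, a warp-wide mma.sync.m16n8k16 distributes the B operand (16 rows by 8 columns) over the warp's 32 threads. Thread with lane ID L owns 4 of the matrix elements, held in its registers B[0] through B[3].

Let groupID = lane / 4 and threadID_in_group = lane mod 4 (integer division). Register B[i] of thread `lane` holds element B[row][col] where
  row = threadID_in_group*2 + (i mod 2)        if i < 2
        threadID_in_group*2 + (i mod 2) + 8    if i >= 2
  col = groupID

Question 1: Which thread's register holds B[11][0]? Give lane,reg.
c=0→G=0  r=11→rhi=1,T=1,p=1
L=0*4+1=1  i=1*2+1=3

1,3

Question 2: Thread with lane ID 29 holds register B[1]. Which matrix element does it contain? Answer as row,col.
29: gid=7,tid=1
[1] (1*2+1+0,7) = (3,7)

3,7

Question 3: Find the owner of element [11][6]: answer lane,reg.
25,3

c: 6->gid=6  r: 11->r8=1,tid=1,i&1=1
L=6*4+1=25  i=1*2+1=3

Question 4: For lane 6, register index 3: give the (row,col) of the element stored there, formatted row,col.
lane 6: gid=1 (6/4), tid=2 (6%4)
i=3: r=2*2+1+8=13, c=gid=1

13,1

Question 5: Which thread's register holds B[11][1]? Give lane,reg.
5,3

c: 1->gid=1  r: 11->r8=1,tid=1,i&1=1
L=1*4+1=5  i=1*2+1=3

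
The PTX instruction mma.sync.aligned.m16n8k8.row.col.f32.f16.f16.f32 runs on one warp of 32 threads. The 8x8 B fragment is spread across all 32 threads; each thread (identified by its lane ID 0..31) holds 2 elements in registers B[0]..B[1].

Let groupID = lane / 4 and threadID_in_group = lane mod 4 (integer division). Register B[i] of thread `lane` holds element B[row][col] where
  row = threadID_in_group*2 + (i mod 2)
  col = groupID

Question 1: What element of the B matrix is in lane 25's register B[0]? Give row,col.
lane 25: G=6 (25/4), T=1 (25%4)
i=0: r=1*2+0=2, c=G=6

2,6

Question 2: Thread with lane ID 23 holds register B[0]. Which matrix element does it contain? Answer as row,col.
23: grp=5,tig=3
[0] (3*2+0,5) = (6,5)

6,5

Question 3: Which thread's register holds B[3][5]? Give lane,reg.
c=5⇒gr=5  r=3⇒th=1,odd=1
L=5*4+1=21  i=1=1

21,1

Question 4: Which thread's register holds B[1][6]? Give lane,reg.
c=6⇒gr=6  r=1⇒th=0,odd=1
L=6*4+0=24  i=1=1

24,1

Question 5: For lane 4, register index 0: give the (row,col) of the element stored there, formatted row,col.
0,1

4: G=1,T=0
[0] (0*2+0,1) = (0,1)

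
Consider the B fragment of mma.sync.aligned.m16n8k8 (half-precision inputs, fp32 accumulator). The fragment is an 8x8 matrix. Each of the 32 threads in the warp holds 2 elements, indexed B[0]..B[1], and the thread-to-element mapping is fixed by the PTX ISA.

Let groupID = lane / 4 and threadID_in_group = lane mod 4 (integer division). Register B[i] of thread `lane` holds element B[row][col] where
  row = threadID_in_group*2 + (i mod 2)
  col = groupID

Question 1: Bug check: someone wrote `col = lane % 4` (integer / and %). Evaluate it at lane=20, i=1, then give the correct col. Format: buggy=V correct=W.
`lane % 4`[20,1]⇒0
20: gr=5,th=0
[1] (0*2+1,5) = (1,5)
col: 0 vs 5

buggy=0 correct=5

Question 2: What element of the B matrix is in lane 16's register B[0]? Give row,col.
0,4

lane 16->16/4=4, 16 mod 4=0
i=0  r:2·0+0->0  c:4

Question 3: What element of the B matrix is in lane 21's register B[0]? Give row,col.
2,5

21: g=5,t=1
[0] (1*2+0,5) = (2,5)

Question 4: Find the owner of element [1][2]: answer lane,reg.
8,1

c: 2->gid=2  r: 1->tid=0,i&1=1
L=2*4+0=8  i=1=1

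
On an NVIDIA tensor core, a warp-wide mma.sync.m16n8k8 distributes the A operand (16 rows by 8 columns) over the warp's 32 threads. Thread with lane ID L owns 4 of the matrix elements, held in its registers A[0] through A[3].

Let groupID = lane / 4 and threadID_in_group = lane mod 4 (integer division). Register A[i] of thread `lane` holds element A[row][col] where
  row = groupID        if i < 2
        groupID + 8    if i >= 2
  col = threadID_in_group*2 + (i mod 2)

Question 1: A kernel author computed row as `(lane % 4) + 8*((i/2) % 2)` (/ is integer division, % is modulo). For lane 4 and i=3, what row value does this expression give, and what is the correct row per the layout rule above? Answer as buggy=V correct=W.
buggy=8 correct=9

`(lane % 4) + 8*((i/2) % 2)`[4,3]->8
lane 4: g=1 (4/4), t=0 (4%4)
i=3: r=1+8=9, c=0*2+1=1
row: 8 vs 9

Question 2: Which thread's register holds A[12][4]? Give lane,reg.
18,2

r=12⇒gr=4,Rb=1  c=4⇒th=2,odd=0
L=4*4+2=18  i=1*2+0=2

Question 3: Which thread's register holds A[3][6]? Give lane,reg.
r:3=>grp=3,rB=0  c:6=>tig=3,lo=0
L=3*4+3=15  i=0*2+0=0

15,0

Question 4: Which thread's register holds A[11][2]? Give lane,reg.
r=11->g=3,rb=1  c=2->t=1,b0=0
L=3*4+1=13  i=1*2+0=2

13,2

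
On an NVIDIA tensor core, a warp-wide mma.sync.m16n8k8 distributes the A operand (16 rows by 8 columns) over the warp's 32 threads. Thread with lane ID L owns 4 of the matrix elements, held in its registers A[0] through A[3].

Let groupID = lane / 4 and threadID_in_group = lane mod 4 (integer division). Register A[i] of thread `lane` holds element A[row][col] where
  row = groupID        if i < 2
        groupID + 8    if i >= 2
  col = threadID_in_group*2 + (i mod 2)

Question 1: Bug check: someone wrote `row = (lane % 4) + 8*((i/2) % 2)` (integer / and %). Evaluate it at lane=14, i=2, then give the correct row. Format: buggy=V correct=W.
`(lane % 4) + 8*((i/2) % 2)`[14,2]->10
lane 14: g=3 (14/4), t=2 (14%4)
i=2: r=3+8=11, c=2*2+0=4
row: 10 vs 11

buggy=10 correct=11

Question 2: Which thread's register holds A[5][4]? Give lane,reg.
r=5->g=5,rb=0  c=4->t=2,b0=0
L=5*4+2=22  i=0*2+0=0

22,0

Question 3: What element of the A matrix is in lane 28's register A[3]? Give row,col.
28: G=7,T=0
[3] (7+8,0*2+1) = (15,1)

15,1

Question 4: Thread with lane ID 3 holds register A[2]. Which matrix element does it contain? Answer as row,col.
lane 3→3/4=0, 3 mod 4=3
i=2  r:0+8→8  c:2·3+0→6

8,6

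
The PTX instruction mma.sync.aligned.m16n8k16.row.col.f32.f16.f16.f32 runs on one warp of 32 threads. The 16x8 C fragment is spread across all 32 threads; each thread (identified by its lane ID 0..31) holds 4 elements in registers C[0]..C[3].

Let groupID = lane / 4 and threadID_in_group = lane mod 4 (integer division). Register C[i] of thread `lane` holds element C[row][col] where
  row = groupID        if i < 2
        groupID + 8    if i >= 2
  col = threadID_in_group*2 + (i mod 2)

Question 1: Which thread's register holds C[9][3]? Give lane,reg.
r=9->g=1,rb=1  c=3->t=1,b0=1
L=1*4+1=5  i=1*2+1=3

5,3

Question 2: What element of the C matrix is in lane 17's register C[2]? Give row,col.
12,2

lane 17: G=4 (17/4), T=1 (17%4)
i=2: r=4+8=12, c=1*2+0=2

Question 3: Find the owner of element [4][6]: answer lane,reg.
r:4=>grp=4,rB=0  c:6=>tig=3,lo=0
L=4*4+3=19  i=0*2+0=0

19,0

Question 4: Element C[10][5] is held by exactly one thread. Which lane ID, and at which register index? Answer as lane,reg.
r:10=>grp=2,rB=1  c:5=>tig=2,lo=1
L=2*4+2=10  i=1*2+1=3

10,3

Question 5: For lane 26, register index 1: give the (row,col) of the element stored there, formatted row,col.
lane 26⇒26/4=6, 26 mod 4=2
i=1  r:6+0⇒6  c:2·2+1⇒5

6,5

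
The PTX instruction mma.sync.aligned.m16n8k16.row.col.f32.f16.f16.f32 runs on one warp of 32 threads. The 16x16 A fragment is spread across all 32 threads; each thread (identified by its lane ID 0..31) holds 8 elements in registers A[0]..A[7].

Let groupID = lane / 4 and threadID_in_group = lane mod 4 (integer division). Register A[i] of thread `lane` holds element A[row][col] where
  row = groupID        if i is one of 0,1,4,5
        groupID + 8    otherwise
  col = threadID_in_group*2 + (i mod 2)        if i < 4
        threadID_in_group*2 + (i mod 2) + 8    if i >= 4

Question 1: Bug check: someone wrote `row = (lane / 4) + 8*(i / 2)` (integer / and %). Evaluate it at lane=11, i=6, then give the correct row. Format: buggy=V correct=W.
`(lane / 4) + 8*(i / 2)`[11,6]->26
lane 11: g=2 (11/4), t=3 (11%4)
i=6: r=2+8=10, c=3*2+0+8=14
row: 26 vs 10

buggy=26 correct=10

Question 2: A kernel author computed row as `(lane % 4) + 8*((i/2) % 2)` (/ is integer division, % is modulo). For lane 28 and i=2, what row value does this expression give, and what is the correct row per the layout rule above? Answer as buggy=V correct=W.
buggy=8 correct=15

`(lane % 4) + 8*((i/2) % 2)`[28,2]=>8
28: grp=7,tig=0
[2] (7+8,0*2+0+0) = (15,0)
row: 8 vs 15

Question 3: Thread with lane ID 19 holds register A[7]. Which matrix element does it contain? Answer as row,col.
12,15

lane 19=>19/4=4, 19 mod 4=3
i=7  r:4+8=>12  c:2·3+1+8=>15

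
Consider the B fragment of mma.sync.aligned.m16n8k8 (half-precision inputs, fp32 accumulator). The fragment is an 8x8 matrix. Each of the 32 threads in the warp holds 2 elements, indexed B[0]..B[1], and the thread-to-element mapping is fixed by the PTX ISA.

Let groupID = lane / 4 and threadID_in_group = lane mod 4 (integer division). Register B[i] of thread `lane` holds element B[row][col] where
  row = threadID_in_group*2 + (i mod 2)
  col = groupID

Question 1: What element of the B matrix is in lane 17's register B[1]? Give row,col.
3,4

17: g=4,t=1
[1] (1*2+1,4) = (3,4)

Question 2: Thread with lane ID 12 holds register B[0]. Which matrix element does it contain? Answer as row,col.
0,3

lane 12->12/4=3, 12 mod 4=0
i=0  r:2·0+0->0  c:3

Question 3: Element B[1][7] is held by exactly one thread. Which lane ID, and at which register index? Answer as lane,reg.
28,1

c:7=>grp=7  r:1=>tig=0,lo=1
L=7*4+0=28  i=1=1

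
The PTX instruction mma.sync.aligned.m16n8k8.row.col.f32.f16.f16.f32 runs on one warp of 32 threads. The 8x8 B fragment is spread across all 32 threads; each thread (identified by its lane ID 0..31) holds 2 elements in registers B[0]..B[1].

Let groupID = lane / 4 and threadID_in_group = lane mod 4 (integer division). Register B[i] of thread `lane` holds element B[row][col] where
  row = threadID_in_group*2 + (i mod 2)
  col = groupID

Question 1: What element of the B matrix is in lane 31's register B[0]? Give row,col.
L=31→G=31>>2=7, T=31&3=3
[0]→row 3·2+0=6  col G=7

6,7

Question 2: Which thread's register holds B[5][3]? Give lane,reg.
14,1

c=3->g=3  r=5->t=2,b0=1
L=3*4+2=14  i=1=1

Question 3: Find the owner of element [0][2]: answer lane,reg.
8,0

c: 2->gid=2  r: 0->tid=0,i&1=0
L=2*4+0=8  i=0=0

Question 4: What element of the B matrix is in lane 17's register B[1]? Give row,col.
3,4

lane 17: g=4 (17/4), t=1 (17%4)
i=1: r=1*2+1=3, c=g=4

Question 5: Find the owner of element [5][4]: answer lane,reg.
c:4=>grp=4  r:5=>tig=2,lo=1
L=4*4+2=18  i=1=1

18,1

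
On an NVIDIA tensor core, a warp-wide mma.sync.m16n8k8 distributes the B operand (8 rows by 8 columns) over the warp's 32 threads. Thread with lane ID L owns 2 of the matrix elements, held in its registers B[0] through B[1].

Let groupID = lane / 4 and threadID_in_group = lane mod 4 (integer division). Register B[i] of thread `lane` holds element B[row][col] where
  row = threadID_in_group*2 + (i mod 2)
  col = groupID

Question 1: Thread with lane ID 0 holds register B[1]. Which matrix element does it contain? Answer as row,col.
1,0

L=0⇒gr=0>>2=0, th=0&3=0
[1]⇒row 0·2+1=1  col gr=0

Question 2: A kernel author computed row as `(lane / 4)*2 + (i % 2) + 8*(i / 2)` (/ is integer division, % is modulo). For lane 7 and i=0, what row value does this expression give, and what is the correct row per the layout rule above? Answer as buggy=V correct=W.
`(lane / 4)*2 + (i % 2) + 8*(i / 2)`[7,0]→2
L=7→G=7>>2=1, T=7&3=3
[0]→row 3·2+0=6  col G=1
row: 2 vs 6

buggy=2 correct=6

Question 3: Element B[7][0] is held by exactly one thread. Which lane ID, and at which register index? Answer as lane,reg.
c=0→G=0  r=7→T=3,p=1
L=0*4+3=3  i=1=1

3,1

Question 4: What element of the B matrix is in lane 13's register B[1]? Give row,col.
3,3

13: gid=3,tid=1
[1] (1*2+1,3) = (3,3)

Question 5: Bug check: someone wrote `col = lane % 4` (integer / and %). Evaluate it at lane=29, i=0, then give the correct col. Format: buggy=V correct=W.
buggy=1 correct=7

`lane % 4`[29,0]->1
L=29->g=29>>2=7, t=29&3=1
[0]->row 1·2+0=2  col g=7
col: 1 vs 7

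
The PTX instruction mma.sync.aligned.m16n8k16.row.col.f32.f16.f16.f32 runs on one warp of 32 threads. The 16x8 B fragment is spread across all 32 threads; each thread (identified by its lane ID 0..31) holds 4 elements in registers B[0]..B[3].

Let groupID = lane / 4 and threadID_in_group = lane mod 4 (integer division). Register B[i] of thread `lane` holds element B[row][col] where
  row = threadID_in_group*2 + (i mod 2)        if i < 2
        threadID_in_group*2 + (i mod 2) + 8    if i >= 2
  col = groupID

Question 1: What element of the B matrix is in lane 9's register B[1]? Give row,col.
lane 9->9/4=2, 9 mod 4=1
i=1  r:2·1+1+0->3  c:2

3,2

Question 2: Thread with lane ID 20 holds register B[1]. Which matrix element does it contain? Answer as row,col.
L=20->g=20>>2=5, t=20&3=0
[1]->row 0·2+1+0=1  col g=5

1,5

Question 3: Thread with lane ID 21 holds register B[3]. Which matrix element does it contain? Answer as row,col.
21: gid=5,tid=1
[3] (1*2+1+8,5) = (11,5)

11,5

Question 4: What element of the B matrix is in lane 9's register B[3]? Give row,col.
11,2

lane 9: grp=2 (9/4), tig=1 (9%4)
i=3: r=1*2+1+8=11, c=grp=2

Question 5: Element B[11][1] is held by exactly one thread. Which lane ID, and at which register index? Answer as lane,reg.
5,3

c: 1->gid=1  r: 11->r8=1,tid=1,i&1=1
L=1*4+1=5  i=1*2+1=3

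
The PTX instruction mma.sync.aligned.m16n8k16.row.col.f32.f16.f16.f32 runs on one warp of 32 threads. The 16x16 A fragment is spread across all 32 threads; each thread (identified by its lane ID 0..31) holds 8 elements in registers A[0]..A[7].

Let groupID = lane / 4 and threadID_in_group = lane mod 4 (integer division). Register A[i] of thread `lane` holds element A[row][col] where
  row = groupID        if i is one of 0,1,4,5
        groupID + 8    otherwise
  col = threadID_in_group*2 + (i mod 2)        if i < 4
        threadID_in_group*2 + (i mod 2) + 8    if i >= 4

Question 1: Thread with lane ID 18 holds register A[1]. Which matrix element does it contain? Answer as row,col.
18: g=4,t=2
[1] (4+0,2*2+1+0) = (4,5)

4,5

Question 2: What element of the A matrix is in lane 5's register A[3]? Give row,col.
5: gr=1,th=1
[3] (1+8,1*2+1+0) = (9,3)

9,3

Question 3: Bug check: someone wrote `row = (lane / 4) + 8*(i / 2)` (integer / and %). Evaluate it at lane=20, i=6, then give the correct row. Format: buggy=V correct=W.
`(lane / 4) + 8*(i / 2)`[20,6]⇒29
L=20⇒gr=20>>2=5, th=20&3=0
[6]⇒row 5+8=13  col 0·2+0+8=8
row: 29 vs 13

buggy=29 correct=13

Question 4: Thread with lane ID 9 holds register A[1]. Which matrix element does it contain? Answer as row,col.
2,3

L=9→G=9>>2=2, T=9&3=1
[1]→row 2+0=2  col 1·2+1+0=3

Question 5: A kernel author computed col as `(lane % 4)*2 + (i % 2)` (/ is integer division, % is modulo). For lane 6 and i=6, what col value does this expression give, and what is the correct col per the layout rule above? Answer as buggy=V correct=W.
`(lane % 4)*2 + (i % 2)`[6,6]⇒4
lane 6⇒6/4=1, 6 mod 4=2
i=6  r:1+8⇒9  c:2·2+0+8⇒12
col: 4 vs 12

buggy=4 correct=12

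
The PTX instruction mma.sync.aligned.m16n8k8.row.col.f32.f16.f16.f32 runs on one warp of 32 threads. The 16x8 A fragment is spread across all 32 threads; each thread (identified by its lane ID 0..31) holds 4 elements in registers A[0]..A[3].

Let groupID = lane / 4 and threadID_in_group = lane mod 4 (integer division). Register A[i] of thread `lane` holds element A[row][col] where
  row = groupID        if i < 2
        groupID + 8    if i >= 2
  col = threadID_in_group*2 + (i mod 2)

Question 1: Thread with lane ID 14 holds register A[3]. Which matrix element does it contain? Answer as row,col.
11,5

L=14->gid=14>>2=3, tid=14&3=2
[3]->row 3+8=11  col 2·2+1=5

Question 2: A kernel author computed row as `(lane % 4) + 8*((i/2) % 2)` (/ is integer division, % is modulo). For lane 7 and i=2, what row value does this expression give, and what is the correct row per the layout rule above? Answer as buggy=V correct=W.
buggy=11 correct=9

`(lane % 4) + 8*((i/2) % 2)`[7,2]->11
L=7->gid=7>>2=1, tid=7&3=3
[2]->row 1+8=9  col 3·2+0=6
row: 11 vs 9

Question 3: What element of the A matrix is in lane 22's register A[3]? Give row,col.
lane 22: g=5 (22/4), t=2 (22%4)
i=3: r=5+8=13, c=2*2+1=5

13,5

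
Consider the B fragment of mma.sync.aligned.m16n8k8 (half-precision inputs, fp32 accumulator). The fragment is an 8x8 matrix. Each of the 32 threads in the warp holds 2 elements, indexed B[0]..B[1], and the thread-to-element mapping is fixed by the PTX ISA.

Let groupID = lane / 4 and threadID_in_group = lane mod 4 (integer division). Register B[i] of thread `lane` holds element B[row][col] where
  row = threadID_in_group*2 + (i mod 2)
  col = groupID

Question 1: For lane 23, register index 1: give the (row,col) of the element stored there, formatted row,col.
7,5

L=23→G=23>>2=5, T=23&3=3
[1]→row 3·2+1=7  col G=5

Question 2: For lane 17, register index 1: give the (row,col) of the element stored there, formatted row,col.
3,4

lane 17->17/4=4, 17 mod 4=1
i=1  r:2·1+1->3  c:4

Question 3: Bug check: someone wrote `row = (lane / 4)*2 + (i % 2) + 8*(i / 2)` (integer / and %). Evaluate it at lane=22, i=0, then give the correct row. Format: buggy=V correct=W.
`(lane / 4)*2 + (i % 2) + 8*(i / 2)`[22,0]→10
L=22→G=22>>2=5, T=22&3=2
[0]→row 2·2+0=4  col G=5
row: 10 vs 4

buggy=10 correct=4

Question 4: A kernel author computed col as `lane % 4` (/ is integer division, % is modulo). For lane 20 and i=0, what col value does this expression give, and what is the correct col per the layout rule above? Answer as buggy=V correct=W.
buggy=0 correct=5

`lane % 4`[20,0]=>0
lane 20=>20/4=5, 20 mod 4=0
i=0  r:2·0+0=>0  c:5
col: 0 vs 5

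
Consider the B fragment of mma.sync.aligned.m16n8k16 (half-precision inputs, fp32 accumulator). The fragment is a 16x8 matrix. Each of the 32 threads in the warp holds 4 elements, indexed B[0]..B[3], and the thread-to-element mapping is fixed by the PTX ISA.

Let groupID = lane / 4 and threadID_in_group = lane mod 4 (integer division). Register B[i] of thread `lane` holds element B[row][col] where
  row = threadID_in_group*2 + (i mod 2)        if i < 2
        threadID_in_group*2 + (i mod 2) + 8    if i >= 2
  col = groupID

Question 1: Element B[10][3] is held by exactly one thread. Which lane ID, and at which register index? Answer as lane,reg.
c=3→G=3  r=10→rhi=1,T=1,p=0
L=3*4+1=13  i=1*2+0=2

13,2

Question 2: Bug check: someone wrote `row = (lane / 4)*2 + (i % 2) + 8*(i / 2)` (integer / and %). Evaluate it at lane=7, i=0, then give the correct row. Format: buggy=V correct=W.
`(lane / 4)*2 + (i % 2) + 8*(i / 2)`[7,0]->2
7: gid=1,tid=3
[0] (3*2+0+0,1) = (6,1)
row: 2 vs 6

buggy=2 correct=6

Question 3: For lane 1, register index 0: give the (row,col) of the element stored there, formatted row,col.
2,0

1: g=0,t=1
[0] (1*2+0+0,0) = (2,0)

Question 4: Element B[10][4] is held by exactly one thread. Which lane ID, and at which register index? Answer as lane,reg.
17,2

c:4=>grp=4  r:10=>rB=1,tig=1,lo=0
L=4*4+1=17  i=1*2+0=2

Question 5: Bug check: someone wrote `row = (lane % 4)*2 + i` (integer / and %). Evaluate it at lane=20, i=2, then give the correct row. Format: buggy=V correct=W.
`(lane % 4)*2 + i`[20,2]->2
lane 20->20/4=5, 20 mod 4=0
i=2  r:2·0+0+8->8  c:5
row: 2 vs 8

buggy=2 correct=8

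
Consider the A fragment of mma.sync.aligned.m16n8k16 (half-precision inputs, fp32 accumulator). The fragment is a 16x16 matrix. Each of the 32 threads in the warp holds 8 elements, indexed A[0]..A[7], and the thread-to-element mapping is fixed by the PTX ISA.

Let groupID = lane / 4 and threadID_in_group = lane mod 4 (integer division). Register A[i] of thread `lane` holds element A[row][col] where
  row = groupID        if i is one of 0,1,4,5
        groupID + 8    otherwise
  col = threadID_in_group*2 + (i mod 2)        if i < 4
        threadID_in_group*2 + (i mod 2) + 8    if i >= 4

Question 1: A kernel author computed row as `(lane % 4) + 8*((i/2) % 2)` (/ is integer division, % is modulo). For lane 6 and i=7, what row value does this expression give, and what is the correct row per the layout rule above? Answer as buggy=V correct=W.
buggy=10 correct=9

`(lane % 4) + 8*((i/2) % 2)`[6,7]→10
lane 6→6/4=1, 6 mod 4=2
i=7  r:1+8→9  c:2·2+1+8→13
row: 10 vs 9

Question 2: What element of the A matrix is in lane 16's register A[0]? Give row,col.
4,0

lane 16: g=4 (16/4), t=0 (16%4)
i=0: r=4+0=4, c=0*2+0+0=0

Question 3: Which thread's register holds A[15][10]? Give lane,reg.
29,6

r=15⇒gr=7,Rb=1  c=10⇒Cb=1,th=1,odd=0
L=7*4+1=29  i=1*4+1*2+0=6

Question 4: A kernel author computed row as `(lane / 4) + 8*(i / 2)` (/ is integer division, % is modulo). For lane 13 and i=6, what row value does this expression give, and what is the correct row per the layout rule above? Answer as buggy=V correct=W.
`(lane / 4) + 8*(i / 2)`[13,6]=>27
13: grp=3,tig=1
[6] (3+8,1*2+0+8) = (11,10)
row: 27 vs 11

buggy=27 correct=11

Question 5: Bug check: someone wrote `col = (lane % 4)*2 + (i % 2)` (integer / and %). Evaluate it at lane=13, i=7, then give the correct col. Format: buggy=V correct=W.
buggy=3 correct=11

`(lane % 4)*2 + (i % 2)`[13,7]->3
13: gid=3,tid=1
[7] (3+8,1*2+1+8) = (11,11)
col: 3 vs 11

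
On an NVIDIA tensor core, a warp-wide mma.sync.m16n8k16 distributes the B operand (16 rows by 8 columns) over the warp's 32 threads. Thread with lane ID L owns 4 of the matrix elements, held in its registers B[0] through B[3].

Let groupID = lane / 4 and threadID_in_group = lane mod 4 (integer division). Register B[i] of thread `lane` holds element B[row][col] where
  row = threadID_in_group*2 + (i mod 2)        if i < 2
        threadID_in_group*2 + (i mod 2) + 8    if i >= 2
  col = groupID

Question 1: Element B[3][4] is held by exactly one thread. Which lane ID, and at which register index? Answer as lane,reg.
17,1

c=4→G=4  r=3→rhi=0,T=1,p=1
L=4*4+1=17  i=0*2+1=1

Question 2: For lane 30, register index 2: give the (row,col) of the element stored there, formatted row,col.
12,7

lane 30->30/4=7, 30 mod 4=2
i=2  r:2·2+0+8->12  c:7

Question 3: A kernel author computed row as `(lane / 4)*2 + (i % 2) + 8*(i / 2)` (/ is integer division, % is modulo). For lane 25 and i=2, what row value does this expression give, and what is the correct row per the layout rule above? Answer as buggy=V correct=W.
buggy=20 correct=10

`(lane / 4)*2 + (i % 2) + 8*(i / 2)`[25,2]=>20
25: grp=6,tig=1
[2] (1*2+0+8,6) = (10,6)
row: 20 vs 10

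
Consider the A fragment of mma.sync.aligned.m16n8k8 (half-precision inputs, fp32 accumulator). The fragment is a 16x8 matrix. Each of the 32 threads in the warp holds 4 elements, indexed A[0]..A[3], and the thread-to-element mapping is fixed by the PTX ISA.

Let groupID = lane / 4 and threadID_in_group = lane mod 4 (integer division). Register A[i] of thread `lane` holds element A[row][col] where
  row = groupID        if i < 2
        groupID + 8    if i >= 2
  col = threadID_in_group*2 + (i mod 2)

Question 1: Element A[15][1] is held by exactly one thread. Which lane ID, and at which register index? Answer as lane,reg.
28,3

r=15->g=7,rb=1  c=1->t=0,b0=1
L=7*4+0=28  i=1*2+1=3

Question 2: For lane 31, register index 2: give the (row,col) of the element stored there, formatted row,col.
31: G=7,T=3
[2] (7+8,3*2+0) = (15,6)

15,6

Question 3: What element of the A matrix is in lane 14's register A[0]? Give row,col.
L=14=>grp=14>>2=3, tig=14&3=2
[0]=>row 3+0=3  col 2·2+0=4

3,4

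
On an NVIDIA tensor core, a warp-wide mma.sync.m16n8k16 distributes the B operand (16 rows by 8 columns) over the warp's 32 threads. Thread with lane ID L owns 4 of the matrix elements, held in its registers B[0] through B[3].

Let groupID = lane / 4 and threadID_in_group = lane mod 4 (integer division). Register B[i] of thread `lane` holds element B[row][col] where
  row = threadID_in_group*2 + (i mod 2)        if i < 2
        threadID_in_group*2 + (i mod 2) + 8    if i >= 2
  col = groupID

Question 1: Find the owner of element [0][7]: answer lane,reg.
c: 7->gid=7  r: 0->r8=0,tid=0,i&1=0
L=7*4+0=28  i=0*2+0=0

28,0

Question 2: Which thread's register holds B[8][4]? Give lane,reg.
c:4=>grp=4  r:8=>rB=1,tig=0,lo=0
L=4*4+0=16  i=1*2+0=2

16,2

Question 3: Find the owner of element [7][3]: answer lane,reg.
c=3->g=3  r=7->rb=0,t=3,b0=1
L=3*4+3=15  i=0*2+1=1

15,1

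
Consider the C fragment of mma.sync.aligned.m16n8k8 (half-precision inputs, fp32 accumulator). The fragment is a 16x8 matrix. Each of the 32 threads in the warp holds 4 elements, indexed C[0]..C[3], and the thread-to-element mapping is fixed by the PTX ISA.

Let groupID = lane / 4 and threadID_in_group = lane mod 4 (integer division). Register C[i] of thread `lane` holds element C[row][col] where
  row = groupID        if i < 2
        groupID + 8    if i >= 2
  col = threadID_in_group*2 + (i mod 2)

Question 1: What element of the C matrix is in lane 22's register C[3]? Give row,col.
22: gr=5,th=2
[3] (5+8,2*2+1) = (13,5)

13,5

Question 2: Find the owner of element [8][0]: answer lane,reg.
r: 8->gid=0,r8=1  c: 0->tid=0,i&1=0
L=0*4+0=0  i=1*2+0=2

0,2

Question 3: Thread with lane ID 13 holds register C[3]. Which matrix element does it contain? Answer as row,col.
lane 13->13/4=3, 13 mod 4=1
i=3  r:3+8->11  c:2·1+1->3

11,3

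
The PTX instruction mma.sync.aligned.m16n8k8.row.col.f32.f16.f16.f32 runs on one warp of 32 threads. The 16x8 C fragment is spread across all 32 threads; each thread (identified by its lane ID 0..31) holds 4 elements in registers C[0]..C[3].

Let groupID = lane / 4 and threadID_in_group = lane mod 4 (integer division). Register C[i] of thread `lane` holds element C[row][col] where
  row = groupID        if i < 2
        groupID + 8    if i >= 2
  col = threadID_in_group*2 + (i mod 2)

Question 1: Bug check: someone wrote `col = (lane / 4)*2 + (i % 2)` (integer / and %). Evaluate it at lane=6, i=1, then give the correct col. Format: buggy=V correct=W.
`(lane / 4)*2 + (i % 2)`[6,1]->3
lane 6: g=1 (6/4), t=2 (6%4)
i=1: r=1+0=1, c=2*2+1=5
col: 3 vs 5

buggy=3 correct=5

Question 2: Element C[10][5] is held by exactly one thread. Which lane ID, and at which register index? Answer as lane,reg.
r: 10->gid=2,r8=1  c: 5->tid=2,i&1=1
L=2*4+2=10  i=1*2+1=3

10,3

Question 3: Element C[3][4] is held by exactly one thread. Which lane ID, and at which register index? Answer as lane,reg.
r=3⇒gr=3,Rb=0  c=4⇒th=2,odd=0
L=3*4+2=14  i=0*2+0=0

14,0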